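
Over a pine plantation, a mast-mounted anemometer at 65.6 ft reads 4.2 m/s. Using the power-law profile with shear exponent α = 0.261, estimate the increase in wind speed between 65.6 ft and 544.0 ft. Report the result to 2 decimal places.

Power law: V₂ = V₁ · (z₂/z₁)^α = 4.2 × (8.2927)^0.261 = 7.2951 m/s
ΔV = 7.2951 − 4.2 = 3.0951 m/s

3.10 m/s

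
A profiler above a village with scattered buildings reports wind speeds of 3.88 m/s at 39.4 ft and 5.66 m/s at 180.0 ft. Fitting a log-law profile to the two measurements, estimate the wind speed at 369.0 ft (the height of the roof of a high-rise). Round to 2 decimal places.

6.50 m/s

Log law: V ∝ ln(z/z₀). From the pair, with r = V₁/V₂ = 0.68551,
ln z₀ = (ln z₁ − r·ln z₂)/(1 − r) = (3.6738 − 0.68551×5.1930)/0.31449 = 0.3623 → z₀ = 1.437 ft
V₃ = V₁ · ln(z₃/z₀)/ln(z₁/z₀) = 3.88 × 5.5485/3.3115 = 6.5011 m/s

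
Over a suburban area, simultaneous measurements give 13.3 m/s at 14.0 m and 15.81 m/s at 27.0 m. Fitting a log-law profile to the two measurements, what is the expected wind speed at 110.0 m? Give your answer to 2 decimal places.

21.18 m/s

Log law: V ∝ ln(z/z₀). From the pair, with r = V₁/V₂ = 0.84124,
ln z₀ = (ln z₁ − r·ln z₂)/(1 − r) = (2.6391 − 0.84124×3.2958)/0.15876 = -0.8411 → z₀ = 0.4312 m
V₃ = V₁ · ln(z₃/z₀)/ln(z₁/z₀) = 13.3 × 5.5416/3.4801 = 21.1781 m/s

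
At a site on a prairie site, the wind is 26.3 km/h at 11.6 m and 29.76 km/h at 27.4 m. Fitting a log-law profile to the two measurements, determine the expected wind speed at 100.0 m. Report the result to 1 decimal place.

Log law: V ∝ ln(z/z₀). From the pair, with r = V₁/V₂ = 0.88374,
ln z₀ = (ln z₁ − r·ln z₂)/(1 − r) = (2.4510 − 0.88374×3.3105)/0.11626 = -4.0825 → z₀ = 0.01687 m
V₃ = V₁ · ln(z₃/z₀)/ln(z₁/z₀) = 26.3 × 8.6876/6.5335 = 34.9714 km/h

35.0 km/h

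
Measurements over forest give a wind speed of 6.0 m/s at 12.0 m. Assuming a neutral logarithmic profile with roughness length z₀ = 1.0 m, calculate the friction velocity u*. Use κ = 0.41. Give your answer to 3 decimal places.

Log law: V(z) = (u*/κ) · ln(z/z₀) ⇒ u* = κ · V / ln(z/z₀)
u* = 0.41 × 6.0 / ln(12.0/1.0) = 0.41 × 6.0 / 2.4849
   = 2.4600 / 2.4849 = 0.9900 m/s

u* ≈ 0.990 m/s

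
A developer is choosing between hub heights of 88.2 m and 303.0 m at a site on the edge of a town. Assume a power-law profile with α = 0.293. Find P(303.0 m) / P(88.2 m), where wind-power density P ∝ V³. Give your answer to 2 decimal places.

Speed ratio: V_B/V_A = (z_B/z_A)^α = (303.0/88.2)^0.293 = (3.4354)^0.293 = 1.43562
Power-density ratio: P_B/P_A = (V_B/V_A)³ = (1.43562)³ = 2.95884

2.96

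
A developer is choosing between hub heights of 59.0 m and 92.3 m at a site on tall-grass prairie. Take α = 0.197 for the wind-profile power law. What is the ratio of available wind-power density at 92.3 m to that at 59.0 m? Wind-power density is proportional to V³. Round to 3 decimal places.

1.303

Speed ratio: V_B/V_A = (z_B/z_A)^α = (92.3/59.0)^0.197 = (1.5644)^0.197 = 1.09216
Power-density ratio: P_B/P_A = (V_B/V_A)³ = (1.09216)³ = 1.30275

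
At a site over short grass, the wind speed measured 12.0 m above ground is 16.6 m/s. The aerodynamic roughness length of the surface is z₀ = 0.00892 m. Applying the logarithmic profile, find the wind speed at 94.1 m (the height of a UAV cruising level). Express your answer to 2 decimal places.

Log law: V(z) ∝ ln(z/z₀), so V₂/V₁ = ln(z₂/z₀) / ln(z₁/z₀).
ln(94.1/0.00892) = 9.2638, ln(12.0/0.00892) = 7.2044
V₂ = 16.6 × 9.2638/7.2044 = 16.6 × 1.2859 = 21.3453 m/s

21.35 m/s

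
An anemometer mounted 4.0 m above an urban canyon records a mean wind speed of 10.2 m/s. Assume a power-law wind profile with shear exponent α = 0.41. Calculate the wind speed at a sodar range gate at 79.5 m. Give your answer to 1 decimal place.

Power-law profile: V₂ = V₁ · (z₂/z₁)^α
V₂ = 10.2 × (79.5/4.0)^0.41 = 10.2 × (19.8750)^0.41
    = 10.2 × 3.4065 = 34.7461 m/s

34.7 m/s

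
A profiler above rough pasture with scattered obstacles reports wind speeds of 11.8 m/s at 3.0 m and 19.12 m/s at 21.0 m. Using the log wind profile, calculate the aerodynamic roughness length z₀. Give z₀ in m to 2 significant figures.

Log law: V(z) ∝ ln(z/z₀). With r = V₁/V₂ = 11.8/19.12 = 0.61715,
r · ln(z₂/z₀) = ln(z₁/z₀) ⇒ ln z₀ = (ln z₁ − r·ln z₂)/(1 − r)
ln z₀ = (1.09861 − 0.61715×3.04452) / 0.38285 = -2.0382
z₀ = exp(-2.0382) = 0.1303 m

z₀ ≈ 0.13 m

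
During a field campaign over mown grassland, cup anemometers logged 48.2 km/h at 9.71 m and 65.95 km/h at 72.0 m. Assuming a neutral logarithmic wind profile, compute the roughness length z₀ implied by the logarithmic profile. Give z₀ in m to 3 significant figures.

Log law: V(z) ∝ ln(z/z₀). With r = V₁/V₂ = 48.2/65.95 = 0.73086,
r · ln(z₂/z₀) = ln(z₁/z₀) ⇒ ln z₀ = (ln z₁ − r·ln z₂)/(1 − r)
ln z₀ = (2.27316 − 0.73086×4.27667) / 0.26914 = -3.1674
z₀ = exp(-3.1674) = 0.04211 m

z₀ ≈ 0.0421 m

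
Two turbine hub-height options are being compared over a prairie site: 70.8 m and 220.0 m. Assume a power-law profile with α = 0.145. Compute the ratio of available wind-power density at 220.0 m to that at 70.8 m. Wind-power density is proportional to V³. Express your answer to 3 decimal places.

1.638

Speed ratio: V_B/V_A = (z_B/z_A)^α = (220.0/70.8)^0.145 = (3.1073)^0.145 = 1.17868
Power-density ratio: P_B/P_A = (V_B/V_A)³ = (1.17868)³ = 1.63753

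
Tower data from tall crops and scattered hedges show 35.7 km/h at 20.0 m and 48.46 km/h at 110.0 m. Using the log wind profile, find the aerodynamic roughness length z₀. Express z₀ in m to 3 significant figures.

Log law: V(z) ∝ ln(z/z₀). With r = V₁/V₂ = 35.7/48.46 = 0.73669,
r · ln(z₂/z₀) = ln(z₁/z₀) ⇒ ln z₀ = (ln z₁ − r·ln z₂)/(1 − r)
ln z₀ = (2.99573 − 0.73669×4.70048) / 0.26331 = -1.7738
z₀ = exp(-1.7738) = 0.1697 m

z₀ ≈ 0.170 m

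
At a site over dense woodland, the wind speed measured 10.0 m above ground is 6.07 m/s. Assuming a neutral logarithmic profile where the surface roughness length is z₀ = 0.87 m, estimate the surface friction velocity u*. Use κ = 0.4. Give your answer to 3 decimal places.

u* ≈ 0.994 m/s

Log law: V(z) = (u*/κ) · ln(z/z₀) ⇒ u* = κ · V / ln(z/z₀)
u* = 0.4 × 6.07 / ln(10.0/0.87) = 0.4 × 6.07 / 2.4418
   = 2.4280 / 2.4418 = 0.9943 m/s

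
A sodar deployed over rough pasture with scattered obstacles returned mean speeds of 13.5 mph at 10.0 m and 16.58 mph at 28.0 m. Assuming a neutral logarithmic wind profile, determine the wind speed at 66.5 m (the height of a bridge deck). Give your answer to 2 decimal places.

Log law: V ∝ ln(z/z₀). From the pair, with r = V₁/V₂ = 0.81423,
ln z₀ = (ln z₁ − r·ln z₂)/(1 − r) = (2.3026 − 0.81423×3.3322)/0.18577 = -2.2104 → z₀ = 0.1097 m
V₃ = V₁ · ln(z₃/z₀)/ln(z₁/z₀) = 13.5 × 6.4076/4.5129 = 19.1676 mph

19.17 mph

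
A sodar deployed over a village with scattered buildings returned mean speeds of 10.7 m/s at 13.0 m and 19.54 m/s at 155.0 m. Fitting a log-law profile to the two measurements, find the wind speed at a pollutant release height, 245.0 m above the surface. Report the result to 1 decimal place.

21.2 m/s

Log law: V ∝ ln(z/z₀). From the pair, with r = V₁/V₂ = 0.54759,
ln z₀ = (ln z₁ − r·ln z₂)/(1 − r) = (2.5649 − 0.54759×5.0434)/0.45241 = -0.4350 → z₀ = 0.6473 m
V₃ = V₁ · ln(z₃/z₀)/ln(z₁/z₀) = 10.7 × 5.9363/3.0000 = 21.1730 m/s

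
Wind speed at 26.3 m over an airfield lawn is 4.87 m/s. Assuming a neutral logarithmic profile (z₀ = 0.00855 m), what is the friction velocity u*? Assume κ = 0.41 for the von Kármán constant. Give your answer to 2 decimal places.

u* ≈ 0.25 m/s

Log law: V(z) = (u*/κ) · ln(z/z₀) ⇒ u* = κ · V / ln(z/z₀)
u* = 0.41 × 4.87 / ln(26.3/0.00855) = 0.41 × 4.87 / 8.0314
   = 1.9967 / 8.0314 = 0.2486 m/s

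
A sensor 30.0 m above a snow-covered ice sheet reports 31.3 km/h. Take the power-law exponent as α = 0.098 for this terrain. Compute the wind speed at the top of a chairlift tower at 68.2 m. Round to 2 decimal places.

Power-law profile: V₂ = V₁ · (z₂/z₁)^α
V₂ = 31.3 × (68.2/30.0)^0.098 = 31.3 × (2.2733)^0.098
    = 31.3 × 1.0838 = 33.9232 km/h

33.92 km/h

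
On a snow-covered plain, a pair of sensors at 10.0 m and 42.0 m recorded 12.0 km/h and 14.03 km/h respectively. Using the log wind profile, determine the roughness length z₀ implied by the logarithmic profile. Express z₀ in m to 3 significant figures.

z₀ ≈ 0.00207 m

Log law: V(z) ∝ ln(z/z₀). With r = V₁/V₂ = 12.0/14.03 = 0.85531,
r · ln(z₂/z₀) = ln(z₁/z₀) ⇒ ln z₀ = (ln z₁ − r·ln z₂)/(1 − r)
ln z₀ = (2.30259 − 0.85531×3.73767) / 0.14469 = -6.1807
z₀ = exp(-6.1807) = 0.002069 m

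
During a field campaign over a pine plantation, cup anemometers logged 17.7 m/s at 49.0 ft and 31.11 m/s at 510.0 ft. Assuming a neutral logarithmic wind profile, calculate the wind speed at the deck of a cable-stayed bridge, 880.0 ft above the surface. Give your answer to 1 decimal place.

34.2 m/s

Log law: V ∝ ln(z/z₀). From the pair, with r = V₁/V₂ = 0.56895,
ln z₀ = (ln z₁ − r·ln z₂)/(1 − r) = (3.8918 − 0.56895×6.2344)/0.43105 = 0.7998 → z₀ = 2.225 ft
V₃ = V₁ · ln(z₃/z₀)/ln(z₁/z₀) = 17.7 × 5.9801/3.0920 = 34.2327 m/s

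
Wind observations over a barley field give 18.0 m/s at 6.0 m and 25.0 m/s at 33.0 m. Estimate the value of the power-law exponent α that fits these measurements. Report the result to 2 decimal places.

α ≈ 0.19

Power law: V₂/V₁ = (z₂/z₁)^α ⇒ α = ln(V₂/V₁) / ln(z₂/z₁)
α = ln(25.0/18.0) / ln(33.0/6.0) = ln(1.3889) / ln(5.5000)
  = 0.32850 / 1.70475 = 0.19270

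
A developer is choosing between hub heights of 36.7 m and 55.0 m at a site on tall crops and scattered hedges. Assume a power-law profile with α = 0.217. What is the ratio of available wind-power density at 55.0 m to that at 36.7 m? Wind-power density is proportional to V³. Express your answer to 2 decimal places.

Speed ratio: V_B/V_A = (z_B/z_A)^α = (55.0/36.7)^0.217 = (1.4986)^0.217 = 1.09176
Power-density ratio: P_B/P_A = (V_B/V_A)³ = (1.09176)³ = 1.30130

1.30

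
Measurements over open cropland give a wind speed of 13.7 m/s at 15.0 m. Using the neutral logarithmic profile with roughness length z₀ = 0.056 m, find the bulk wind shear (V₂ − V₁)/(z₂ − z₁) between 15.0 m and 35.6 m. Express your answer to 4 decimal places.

Log law: V₂ = V₁ · ln(z₂/z₀)/ln(z₁/z₀) = 13.7 × 6.4547/5.5905 = 15.8180 m/s
ΔV/Δz = (15.8180 − 13.7)/(35.6 − 15.0) = 2.1180/20.6000 = 0.10282 m/s/m

0.1028 m/s/m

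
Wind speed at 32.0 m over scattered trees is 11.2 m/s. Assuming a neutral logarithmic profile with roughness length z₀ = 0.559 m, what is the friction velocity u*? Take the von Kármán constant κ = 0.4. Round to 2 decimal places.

Log law: V(z) = (u*/κ) · ln(z/z₀) ⇒ u* = κ · V / ln(z/z₀)
u* = 0.4 × 11.2 / ln(32.0/0.559) = 0.4 × 11.2 / 4.0473
   = 4.4800 / 4.0473 = 1.1069 m/s

u* ≈ 1.11 m/s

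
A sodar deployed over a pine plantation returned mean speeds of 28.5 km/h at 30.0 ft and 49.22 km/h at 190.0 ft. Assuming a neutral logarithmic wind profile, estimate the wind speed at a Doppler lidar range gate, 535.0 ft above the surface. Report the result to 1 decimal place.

Log law: V ∝ ln(z/z₀). From the pair, with r = V₁/V₂ = 0.57903,
ln z₀ = (ln z₁ − r·ln z₂)/(1 − r) = (3.4012 − 0.57903×5.2470)/0.42097 = 0.8623 → z₀ = 2.369 ft
V₃ = V₁ · ln(z₃/z₀)/ln(z₁/z₀) = 28.5 × 5.4200/2.5389 = 60.8409 km/h

60.8 km/h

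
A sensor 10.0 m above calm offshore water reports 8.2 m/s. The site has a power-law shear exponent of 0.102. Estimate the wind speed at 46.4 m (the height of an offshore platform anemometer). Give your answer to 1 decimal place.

9.6 m/s

Power-law profile: V₂ = V₁ · (z₂/z₁)^α
V₂ = 8.2 × (46.4/10.0)^0.102 = 8.2 × (4.6400)^0.102
    = 8.2 × 1.1695 = 9.5896 m/s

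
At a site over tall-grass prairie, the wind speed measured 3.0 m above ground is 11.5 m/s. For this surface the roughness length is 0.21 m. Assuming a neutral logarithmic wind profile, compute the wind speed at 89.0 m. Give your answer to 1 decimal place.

Log law: V(z) ∝ ln(z/z₀), so V₂/V₁ = ln(z₂/z₀) / ln(z₁/z₀).
ln(89.0/0.21) = 6.0493, ln(3.0/0.21) = 2.6593
V₂ = 11.5 × 6.0493/2.6593 = 11.5 × 2.2748 = 26.1602 m/s

26.2 m/s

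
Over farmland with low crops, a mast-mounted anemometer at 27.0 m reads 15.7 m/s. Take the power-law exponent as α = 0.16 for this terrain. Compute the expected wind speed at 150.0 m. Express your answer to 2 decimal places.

Power-law profile: V₂ = V₁ · (z₂/z₁)^α
V₂ = 15.7 × (150.0/27.0)^0.16 = 15.7 × (5.5556)^0.16
    = 15.7 × 1.3157 = 20.6565 m/s

20.66 m/s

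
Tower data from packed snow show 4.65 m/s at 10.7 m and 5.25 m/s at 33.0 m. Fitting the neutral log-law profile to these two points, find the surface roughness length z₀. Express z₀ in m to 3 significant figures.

Log law: V(z) ∝ ln(z/z₀). With r = V₁/V₂ = 4.65/5.25 = 0.88571,
r · ln(z₂/z₀) = ln(z₁/z₀) ⇒ ln z₀ = (ln z₁ − r·ln z₂)/(1 − r)
ln z₀ = (2.37024 − 0.88571×3.49651) / 0.11429 = -6.3583
z₀ = exp(-6.3583) = 0.001732 m

z₀ ≈ 0.00173 m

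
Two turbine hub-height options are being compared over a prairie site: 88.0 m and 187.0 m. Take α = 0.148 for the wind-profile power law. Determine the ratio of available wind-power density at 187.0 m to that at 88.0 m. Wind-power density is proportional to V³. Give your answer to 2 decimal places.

1.40

Speed ratio: V_B/V_A = (z_B/z_A)^α = (187.0/88.0)^0.148 = (2.1250)^0.148 = 1.11802
Power-density ratio: P_B/P_A = (V_B/V_A)³ = (1.11802)³ = 1.39749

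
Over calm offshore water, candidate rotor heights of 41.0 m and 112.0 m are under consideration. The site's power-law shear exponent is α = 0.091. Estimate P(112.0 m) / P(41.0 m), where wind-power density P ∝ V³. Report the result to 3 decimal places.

1.316

Speed ratio: V_B/V_A = (z_B/z_A)^α = (112.0/41.0)^0.091 = (2.7317)^0.091 = 1.09576
Power-density ratio: P_B/P_A = (V_B/V_A)³ = (1.09576)³ = 1.31567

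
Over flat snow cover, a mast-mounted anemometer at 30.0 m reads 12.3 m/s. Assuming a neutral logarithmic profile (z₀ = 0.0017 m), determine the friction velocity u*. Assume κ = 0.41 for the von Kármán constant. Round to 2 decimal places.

u* ≈ 0.52 m/s

Log law: V(z) = (u*/κ) · ln(z/z₀) ⇒ u* = κ · V / ln(z/z₀)
u* = 0.41 × 12.3 / ln(30.0/0.0017) = 0.41 × 12.3 / 9.7783
   = 5.0430 / 9.7783 = 0.5157 m/s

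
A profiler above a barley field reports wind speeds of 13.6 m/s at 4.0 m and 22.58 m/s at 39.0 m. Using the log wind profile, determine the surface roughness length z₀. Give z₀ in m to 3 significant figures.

z₀ ≈ 0.127 m

Log law: V(z) ∝ ln(z/z₀). With r = V₁/V₂ = 13.6/22.58 = 0.60230,
r · ln(z₂/z₀) = ln(z₁/z₀) ⇒ ln z₀ = (ln z₁ − r·ln z₂)/(1 − r)
ln z₀ = (1.38629 − 0.60230×3.66356) / 0.39770 = -2.0626
z₀ = exp(-2.0626) = 0.1271 m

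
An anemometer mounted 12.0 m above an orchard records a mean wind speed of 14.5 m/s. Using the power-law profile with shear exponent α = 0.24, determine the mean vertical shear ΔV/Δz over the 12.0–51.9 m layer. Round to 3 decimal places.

Power law: V₂ = V₁ · (z₂/z₁)^α = 14.5 × (4.3250)^0.24 = 20.6065 m/s
ΔV/Δz = (20.6065 − 14.5)/(51.9 − 12.0) = 6.1065/39.9000 = 0.15305 m/s/m

0.153 m/s/m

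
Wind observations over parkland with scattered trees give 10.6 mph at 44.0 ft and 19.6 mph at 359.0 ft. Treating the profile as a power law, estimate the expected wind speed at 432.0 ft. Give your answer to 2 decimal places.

First find α: α = ln(V₂/V₁)/ln(z₂/z₁) = ln(19.6/10.6)/ln(359.0/44.0) = 0.61468/2.09913 = 0.2928
Extrapolate from 359.0 ft to 432.0 ft: V₃ = 19.6 × (432.0/359.0)^0.2928 = 19.6 × 1.0557 = 20.6917 mph

20.69 mph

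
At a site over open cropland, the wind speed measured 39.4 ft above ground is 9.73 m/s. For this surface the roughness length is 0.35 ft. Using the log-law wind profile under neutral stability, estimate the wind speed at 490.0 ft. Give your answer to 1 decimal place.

14.9 m/s

Log law: V(z) ∝ ln(z/z₀), so V₂/V₁ = ln(z₂/z₀) / ln(z₁/z₀).
ln(490.0/0.35) = 7.2442, ln(39.4/0.35) = 4.7236
V₂ = 9.73 × 7.2442/4.7236 = 9.73 × 1.5336 = 14.9222 m/s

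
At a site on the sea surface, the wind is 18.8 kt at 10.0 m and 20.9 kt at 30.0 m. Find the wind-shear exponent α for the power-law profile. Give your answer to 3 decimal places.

Power law: V₂/V₁ = (z₂/z₁)^α ⇒ α = ln(V₂/V₁) / ln(z₂/z₁)
α = ln(20.9/18.8) / ln(30.0/10.0) = ln(1.1117) / ln(3.0000)
  = 0.10589 / 1.09861 = 0.09639

α ≈ 0.096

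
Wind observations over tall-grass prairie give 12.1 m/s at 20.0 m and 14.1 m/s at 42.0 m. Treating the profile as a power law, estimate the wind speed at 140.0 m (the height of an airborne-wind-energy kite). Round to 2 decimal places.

First find α: α = ln(V₂/V₁)/ln(z₂/z₁) = ln(14.1/12.1)/ln(42.0/20.0) = 0.15297/0.74194 = 0.2062
Extrapolate from 42.0 m to 140.0 m: V₃ = 14.1 × (140.0/42.0)^0.2062 = 14.1 × 1.2818 = 18.0727 m/s

18.07 m/s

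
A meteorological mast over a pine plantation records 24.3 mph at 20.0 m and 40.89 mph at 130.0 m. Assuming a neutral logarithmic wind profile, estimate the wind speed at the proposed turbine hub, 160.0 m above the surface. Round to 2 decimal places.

42.73 mph

Log law: V ∝ ln(z/z₀). From the pair, with r = V₁/V₂ = 0.59428,
ln z₀ = (ln z₁ − r·ln z₂)/(1 − r) = (2.9957 − 0.59428×4.8675)/0.40572 = 0.2540 → z₀ = 1.289 m
V₃ = V₁ · ln(z₃/z₀)/ln(z₁/z₀) = 24.3 × 4.8211/2.7417 = 42.7303 mph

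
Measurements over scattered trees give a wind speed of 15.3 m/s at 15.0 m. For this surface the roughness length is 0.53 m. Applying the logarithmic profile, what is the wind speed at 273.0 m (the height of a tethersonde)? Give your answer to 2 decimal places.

Log law: V(z) ∝ ln(z/z₀), so V₂/V₁ = ln(z₂/z₀) / ln(z₁/z₀).
ln(273.0/0.53) = 6.2444, ln(15.0/0.53) = 3.3429
V₂ = 15.3 × 6.2444/3.3429 = 15.3 × 1.8679 = 28.5793 m/s

28.58 m/s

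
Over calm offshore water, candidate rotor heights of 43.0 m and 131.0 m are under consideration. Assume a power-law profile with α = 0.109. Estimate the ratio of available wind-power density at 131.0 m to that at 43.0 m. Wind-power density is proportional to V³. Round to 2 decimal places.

Speed ratio: V_B/V_A = (z_B/z_A)^α = (131.0/43.0)^0.109 = (3.0465)^0.109 = 1.12911
Power-density ratio: P_B/P_A = (V_B/V_A)³ = (1.12911)³ = 1.43947

1.44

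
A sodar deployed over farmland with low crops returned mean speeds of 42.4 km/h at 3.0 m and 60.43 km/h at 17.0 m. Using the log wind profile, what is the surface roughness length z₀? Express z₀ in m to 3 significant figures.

Log law: V(z) ∝ ln(z/z₀). With r = V₁/V₂ = 42.4/60.43 = 0.70164,
r · ln(z₂/z₀) = ln(z₁/z₀) ⇒ ln z₀ = (ln z₁ − r·ln z₂)/(1 − r)
ln z₀ = (1.09861 − 0.70164×2.83321) / 0.29836 = -2.9805
z₀ = exp(-2.9805) = 0.05077 m

z₀ ≈ 0.0508 m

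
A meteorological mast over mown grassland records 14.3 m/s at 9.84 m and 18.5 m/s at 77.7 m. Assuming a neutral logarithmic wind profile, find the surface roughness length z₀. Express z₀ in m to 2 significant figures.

Log law: V(z) ∝ ln(z/z₀). With r = V₁/V₂ = 14.3/18.5 = 0.77297,
r · ln(z₂/z₀) = ln(z₁/z₀) ⇒ ln z₀ = (ln z₁ − r·ln z₂)/(1 − r)
ln z₀ = (2.28646 − 0.77297×4.35286) / 0.22703 = -4.7491
z₀ = exp(-4.7491) = 0.008659 m

z₀ ≈ 0.0087 m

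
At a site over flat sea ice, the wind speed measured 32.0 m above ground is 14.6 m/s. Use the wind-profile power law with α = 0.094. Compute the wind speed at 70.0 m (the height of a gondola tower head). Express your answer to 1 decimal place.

Power-law profile: V₂ = V₁ · (z₂/z₁)^α
V₂ = 14.6 × (70.0/32.0)^0.094 = 14.6 × (2.1875)^0.094
    = 14.6 × 1.0764 = 15.7148 m/s

15.7 m/s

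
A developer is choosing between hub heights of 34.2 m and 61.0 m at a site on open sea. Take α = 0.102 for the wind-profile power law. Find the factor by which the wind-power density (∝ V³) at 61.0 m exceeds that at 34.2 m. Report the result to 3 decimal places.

1.194

Speed ratio: V_B/V_A = (z_B/z_A)^α = (61.0/34.2)^0.102 = (1.7836)^0.102 = 1.06080
Power-density ratio: P_B/P_A = (V_B/V_A)³ = (1.06080)³ = 1.19371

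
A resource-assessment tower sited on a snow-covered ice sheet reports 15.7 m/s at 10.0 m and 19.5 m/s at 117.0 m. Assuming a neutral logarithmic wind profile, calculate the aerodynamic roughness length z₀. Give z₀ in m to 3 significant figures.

z₀ ≈ 0.000386 m

Log law: V(z) ∝ ln(z/z₀). With r = V₁/V₂ = 15.7/19.5 = 0.80513,
r · ln(z₂/z₀) = ln(z₁/z₀) ⇒ ln z₀ = (ln z₁ − r·ln z₂)/(1 − r)
ln z₀ = (2.30259 − 0.80513×4.76217) / 0.19487 = -7.8594
z₀ = exp(-7.8594) = 0.0003861 m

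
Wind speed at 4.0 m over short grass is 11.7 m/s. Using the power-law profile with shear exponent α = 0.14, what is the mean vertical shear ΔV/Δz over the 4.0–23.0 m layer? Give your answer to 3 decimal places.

Power law: V₂ = V₁ · (z₂/z₁)^α = 11.7 × (5.7500)^0.14 = 14.9465 m/s
ΔV/Δz = (14.9465 − 11.7)/(23.0 − 4.0) = 3.2465/19.0000 = 0.17087 m/s/m

0.171 m/s/m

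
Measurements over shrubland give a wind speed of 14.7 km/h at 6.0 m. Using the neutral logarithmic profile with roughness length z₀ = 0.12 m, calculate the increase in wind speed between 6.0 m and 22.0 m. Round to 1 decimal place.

4.9 km/h

Log law: V₂ = V₁ · ln(z₂/z₀)/ln(z₁/z₀) = 14.7 × 5.2113/3.9120 = 19.5822 km/h
ΔV = 19.5822 − 14.7 = 4.8822 km/h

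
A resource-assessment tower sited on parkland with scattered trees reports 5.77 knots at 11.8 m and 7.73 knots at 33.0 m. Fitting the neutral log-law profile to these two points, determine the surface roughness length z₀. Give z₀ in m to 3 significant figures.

z₀ ≈ 0.572 m

Log law: V(z) ∝ ln(z/z₀). With r = V₁/V₂ = 5.77/7.73 = 0.74644,
r · ln(z₂/z₀) = ln(z₁/z₀) ⇒ ln z₀ = (ln z₁ − r·ln z₂)/(1 − r)
ln z₀ = (2.46810 − 0.74644×3.49651) / 0.25356 = -0.5594
z₀ = exp(-0.5594) = 0.5715 m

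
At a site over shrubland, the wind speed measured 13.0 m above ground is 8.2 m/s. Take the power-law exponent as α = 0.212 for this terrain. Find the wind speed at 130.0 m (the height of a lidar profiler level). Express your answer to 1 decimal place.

13.4 m/s

Power-law profile: V₂ = V₁ · (z₂/z₁)^α
V₂ = 8.2 × (130.0/13.0)^0.212 = 8.2 × (10.0000)^0.212
    = 8.2 × 1.6293 = 13.3602 m/s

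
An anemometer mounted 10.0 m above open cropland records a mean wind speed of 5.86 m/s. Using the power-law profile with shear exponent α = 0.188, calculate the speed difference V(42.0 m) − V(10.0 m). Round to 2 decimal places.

Power law: V₂ = V₁ · (z₂/z₁)^α = 5.86 × (4.2000)^0.188 = 7.6748 m/s
ΔV = 7.6748 − 5.86 = 1.8148 m/s

1.81 m/s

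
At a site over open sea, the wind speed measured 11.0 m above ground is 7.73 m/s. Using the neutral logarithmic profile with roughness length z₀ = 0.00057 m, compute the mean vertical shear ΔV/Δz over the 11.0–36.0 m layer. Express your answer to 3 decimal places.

Log law: V₂ = V₁ · ln(z₂/z₀)/ln(z₁/z₀) = 7.73 × 11.0534/9.8678 = 8.6588 m/s
ΔV/Δz = (8.6588 − 7.73)/(36.0 − 11.0) = 0.9288/25.0000 = 0.03715 m/s/m

0.037 m/s/m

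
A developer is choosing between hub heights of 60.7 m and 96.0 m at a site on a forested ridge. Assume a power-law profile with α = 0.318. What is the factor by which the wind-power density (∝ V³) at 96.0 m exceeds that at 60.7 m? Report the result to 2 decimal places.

Speed ratio: V_B/V_A = (z_B/z_A)^α = (96.0/60.7)^0.318 = (1.5815)^0.318 = 1.15693
Power-density ratio: P_B/P_A = (V_B/V_A)³ = (1.15693)³ = 1.54855

1.55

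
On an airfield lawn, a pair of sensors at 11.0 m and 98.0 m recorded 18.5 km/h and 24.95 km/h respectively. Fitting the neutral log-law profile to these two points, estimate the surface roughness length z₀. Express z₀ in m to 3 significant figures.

Log law: V(z) ∝ ln(z/z₀). With r = V₁/V₂ = 18.5/24.95 = 0.74148,
r · ln(z₂/z₀) = ln(z₁/z₀) ⇒ ln z₀ = (ln z₁ − r·ln z₂)/(1 − r)
ln z₀ = (2.39790 − 0.74148×4.58497) / 0.25852 = -3.8751
z₀ = exp(-3.8751) = 0.02075 m

z₀ ≈ 0.0208 m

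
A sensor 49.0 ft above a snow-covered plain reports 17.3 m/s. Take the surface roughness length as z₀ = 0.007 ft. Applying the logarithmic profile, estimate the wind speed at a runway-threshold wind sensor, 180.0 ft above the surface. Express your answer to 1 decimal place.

19.8 m/s

Log law: V(z) ∝ ln(z/z₀), so V₂/V₁ = ln(z₂/z₀) / ln(z₁/z₀).
ln(180.0/0.007) = 10.1548, ln(49.0/0.007) = 8.8537
V₂ = 17.3 × 10.1548/8.8537 = 17.3 × 1.1470 = 19.8424 m/s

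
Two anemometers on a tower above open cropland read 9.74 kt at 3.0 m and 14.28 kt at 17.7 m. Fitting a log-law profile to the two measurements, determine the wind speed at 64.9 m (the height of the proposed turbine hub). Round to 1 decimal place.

17.6 kt

Log law: V ∝ ln(z/z₀). From the pair, with r = V₁/V₂ = 0.68207,
ln z₀ = (ln z₁ − r·ln z₂)/(1 − r) = (1.0986 − 0.68207×2.8736)/0.31793 = -2.7093 → z₀ = 0.06658 m
V₃ = V₁ · ln(z₃/z₀)/ln(z₁/z₀) = 9.74 × 6.8822/3.8079 = 17.6033 kt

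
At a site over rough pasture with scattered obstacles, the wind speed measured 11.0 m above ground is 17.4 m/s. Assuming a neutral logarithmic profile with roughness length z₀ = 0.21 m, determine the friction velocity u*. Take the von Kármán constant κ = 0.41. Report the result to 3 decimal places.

u* ≈ 1.802 m/s

Log law: V(z) = (u*/κ) · ln(z/z₀) ⇒ u* = κ · V / ln(z/z₀)
u* = 0.41 × 17.4 / ln(11.0/0.21) = 0.41 × 17.4 / 3.9585
   = 7.1340 / 3.9585 = 1.8022 m/s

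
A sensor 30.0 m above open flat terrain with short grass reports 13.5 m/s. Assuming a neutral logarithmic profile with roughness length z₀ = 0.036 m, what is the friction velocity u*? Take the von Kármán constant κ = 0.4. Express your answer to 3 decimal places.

u* ≈ 0.803 m/s

Log law: V(z) = (u*/κ) · ln(z/z₀) ⇒ u* = κ · V / ln(z/z₀)
u* = 0.4 × 13.5 / ln(30.0/0.036) = 0.4 × 13.5 / 6.7254
   = 5.4000 / 6.7254 = 0.8029 m/s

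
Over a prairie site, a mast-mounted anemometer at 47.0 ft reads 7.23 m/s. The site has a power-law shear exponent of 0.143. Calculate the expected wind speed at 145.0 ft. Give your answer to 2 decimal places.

Power-law profile: V₂ = V₁ · (z₂/z₁)^α
V₂ = 7.23 × (145.0/47.0)^0.143 = 7.23 × (3.0851)^0.143
    = 7.23 × 1.1748 = 8.4938 m/s

8.49 m/s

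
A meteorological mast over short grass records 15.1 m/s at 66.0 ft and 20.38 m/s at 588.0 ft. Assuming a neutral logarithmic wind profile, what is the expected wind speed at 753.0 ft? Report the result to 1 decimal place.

Log law: V ∝ ln(z/z₀). From the pair, with r = V₁/V₂ = 0.74092,
ln z₀ = (ln z₁ − r·ln z₂)/(1 − r) = (4.1897 − 0.74092×6.3767)/0.25908 = -2.0650 → z₀ = 0.1268 ft
V₃ = V₁ · ln(z₃/z₀)/ln(z₁/z₀) = 15.1 × 8.6891/6.2547 = 20.9771 m/s

21.0 m/s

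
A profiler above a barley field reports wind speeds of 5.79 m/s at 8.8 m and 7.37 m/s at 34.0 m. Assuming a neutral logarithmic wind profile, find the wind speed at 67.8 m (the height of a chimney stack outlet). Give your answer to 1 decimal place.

Log law: V ∝ ln(z/z₀). From the pair, with r = V₁/V₂ = 0.78562,
ln z₀ = (ln z₁ − r·ln z₂)/(1 − r) = (2.1748 − 0.78562×3.5264)/0.21438 = -2.7783 → z₀ = 0.06214 m
V₃ = V₁ · ln(z₃/z₀)/ln(z₁/z₀) = 5.79 × 6.9949/4.9530 = 8.1768 m/s

8.2 m/s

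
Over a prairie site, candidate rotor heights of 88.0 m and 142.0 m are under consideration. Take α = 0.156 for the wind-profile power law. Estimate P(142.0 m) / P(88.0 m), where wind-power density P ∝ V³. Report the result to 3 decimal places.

Speed ratio: V_B/V_A = (z_B/z_A)^α = (142.0/88.0)^0.156 = (1.6136)^0.156 = 1.07750
Power-density ratio: P_B/P_A = (V_B/V_A)³ = (1.07750)³ = 1.25099

1.251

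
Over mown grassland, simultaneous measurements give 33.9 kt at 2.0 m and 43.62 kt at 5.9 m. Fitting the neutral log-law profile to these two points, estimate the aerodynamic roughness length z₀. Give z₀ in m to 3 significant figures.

z₀ ≈ 0.0460 m

Log law: V(z) ∝ ln(z/z₀). With r = V₁/V₂ = 33.9/43.62 = 0.77717,
r · ln(z₂/z₀) = ln(z₁/z₀) ⇒ ln z₀ = (ln z₁ − r·ln z₂)/(1 − r)
ln z₀ = (0.69315 − 0.77717×1.77495) / 0.22283 = -3.0798
z₀ = exp(-3.0798) = 0.04597 m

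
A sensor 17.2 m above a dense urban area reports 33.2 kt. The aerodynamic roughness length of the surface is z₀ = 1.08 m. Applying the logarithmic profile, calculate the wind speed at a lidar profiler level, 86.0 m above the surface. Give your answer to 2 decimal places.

Log law: V(z) ∝ ln(z/z₀), so V₂/V₁ = ln(z₂/z₀) / ln(z₁/z₀).
ln(86.0/1.08) = 4.3774, ln(17.2/1.08) = 2.7679
V₂ = 33.2 × 4.3774/2.7679 = 33.2 × 1.5815 = 52.5043 kt

52.50 kt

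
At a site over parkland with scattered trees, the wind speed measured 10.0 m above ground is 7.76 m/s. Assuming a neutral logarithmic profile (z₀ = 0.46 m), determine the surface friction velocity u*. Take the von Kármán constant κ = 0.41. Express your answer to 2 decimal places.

u* ≈ 1.03 m/s

Log law: V(z) = (u*/κ) · ln(z/z₀) ⇒ u* = κ · V / ln(z/z₀)
u* = 0.41 × 7.76 / ln(10.0/0.46) = 0.41 × 7.76 / 3.0791
   = 3.1816 / 3.0791 = 1.0333 m/s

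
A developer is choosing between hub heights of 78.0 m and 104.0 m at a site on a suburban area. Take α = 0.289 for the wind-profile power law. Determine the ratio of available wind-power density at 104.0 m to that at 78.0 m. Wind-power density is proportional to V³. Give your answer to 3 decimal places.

1.283

Speed ratio: V_B/V_A = (z_B/z_A)^α = (104.0/78.0)^0.289 = (1.3333)^0.289 = 1.08669
Power-density ratio: P_B/P_A = (V_B/V_A)³ = (1.08669)³ = 1.28328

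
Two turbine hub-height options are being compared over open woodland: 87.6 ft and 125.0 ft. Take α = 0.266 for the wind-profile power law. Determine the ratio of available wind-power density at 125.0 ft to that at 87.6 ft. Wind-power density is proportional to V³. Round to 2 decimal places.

Speed ratio: V_B/V_A = (z_B/z_A)^α = (125.0/87.6)^0.266 = (1.4269)^0.266 = 1.09919
Power-density ratio: P_B/P_A = (V_B/V_A)³ = (1.09919)³ = 1.32805

1.33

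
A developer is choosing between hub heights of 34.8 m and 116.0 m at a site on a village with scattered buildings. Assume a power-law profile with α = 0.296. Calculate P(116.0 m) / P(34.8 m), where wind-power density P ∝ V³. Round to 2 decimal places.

2.91

Speed ratio: V_B/V_A = (z_B/z_A)^α = (116.0/34.8)^0.296 = (3.3333)^0.296 = 1.42814
Power-density ratio: P_B/P_A = (V_B/V_A)³ = (1.42814)³ = 2.91284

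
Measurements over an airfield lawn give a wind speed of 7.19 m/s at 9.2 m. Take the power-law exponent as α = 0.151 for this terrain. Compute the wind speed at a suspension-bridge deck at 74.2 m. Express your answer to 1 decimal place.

Power-law profile: V₂ = V₁ · (z₂/z₁)^α
V₂ = 7.19 × (74.2/9.2)^0.151 = 7.19 × (8.0652)^0.151
    = 7.19 × 1.3706 = 9.8543 m/s

9.9 m/s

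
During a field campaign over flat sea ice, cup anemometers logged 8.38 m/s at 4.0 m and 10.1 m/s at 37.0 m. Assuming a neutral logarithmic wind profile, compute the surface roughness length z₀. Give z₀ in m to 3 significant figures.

z₀ ≈ 0.0000785 m

Log law: V(z) ∝ ln(z/z₀). With r = V₁/V₂ = 8.38/10.1 = 0.82970,
r · ln(z₂/z₀) = ln(z₁/z₀) ⇒ ln z₀ = (ln z₁ − r·ln z₂)/(1 − r)
ln z₀ = (1.38629 − 0.82970×3.61092) / 0.17030 = -9.4523
z₀ = exp(-9.4523) = 0.00007851 m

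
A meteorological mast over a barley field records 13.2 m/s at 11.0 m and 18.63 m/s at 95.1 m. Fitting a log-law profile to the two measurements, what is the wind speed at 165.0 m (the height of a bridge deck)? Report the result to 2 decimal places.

Log law: V ∝ ln(z/z₀). From the pair, with r = V₁/V₂ = 0.70853,
ln z₀ = (ln z₁ − r·ln z₂)/(1 − r) = (2.3979 − 0.70853×4.5549)/0.29147 = -2.8457 → z₀ = 0.05809 m
V₃ = V₁ · ln(z₃/z₀)/ln(z₁/z₀) = 13.2 × 7.9517/5.2436 = 20.0171 m/s

20.02 m/s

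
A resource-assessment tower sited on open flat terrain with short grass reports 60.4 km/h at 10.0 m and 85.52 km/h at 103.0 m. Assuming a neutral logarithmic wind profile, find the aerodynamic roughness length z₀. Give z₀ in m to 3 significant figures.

Log law: V(z) ∝ ln(z/z₀). With r = V₁/V₂ = 60.4/85.52 = 0.70627,
r · ln(z₂/z₀) = ln(z₁/z₀) ⇒ ln z₀ = (ln z₁ − r·ln z₂)/(1 − r)
ln z₀ = (2.30259 − 0.70627×4.63473) / 0.29373 = -3.3050
z₀ = exp(-3.3050) = 0.03670 m

z₀ ≈ 0.0367 m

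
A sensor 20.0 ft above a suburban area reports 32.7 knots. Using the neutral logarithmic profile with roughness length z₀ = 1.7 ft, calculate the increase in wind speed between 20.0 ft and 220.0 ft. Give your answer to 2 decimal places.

31.81 knots

Log law: V₂ = V₁ · ln(z₂/z₀)/ln(z₁/z₀) = 32.7 × 4.8630/2.4651 = 64.5085 knots
ΔV = 64.5085 − 32.7 = 31.8085 knots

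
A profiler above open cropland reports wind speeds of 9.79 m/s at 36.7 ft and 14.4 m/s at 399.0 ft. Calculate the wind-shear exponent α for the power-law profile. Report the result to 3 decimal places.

α ≈ 0.162

Power law: V₂/V₁ = (z₂/z₁)^α ⇒ α = ln(V₂/V₁) / ln(z₂/z₁)
α = ln(14.4/9.79) / ln(399.0/36.7) = ln(1.4709) / ln(10.8719)
  = 0.38587 / 2.38618 = 0.16171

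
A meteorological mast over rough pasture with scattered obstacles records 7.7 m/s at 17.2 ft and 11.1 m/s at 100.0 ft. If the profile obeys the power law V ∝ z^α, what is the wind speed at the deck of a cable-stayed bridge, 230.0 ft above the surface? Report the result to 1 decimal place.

First find α: α = ln(V₂/V₁)/ln(z₂/z₁) = ln(11.1/7.7)/ln(100.0/17.2) = 0.36572/1.76026 = 0.2078
Extrapolate from 100.0 ft to 230.0 ft: V₃ = 11.1 × (230.0/100.0)^0.2078 = 11.1 × 1.1889 = 13.1971 m/s

13.2 m/s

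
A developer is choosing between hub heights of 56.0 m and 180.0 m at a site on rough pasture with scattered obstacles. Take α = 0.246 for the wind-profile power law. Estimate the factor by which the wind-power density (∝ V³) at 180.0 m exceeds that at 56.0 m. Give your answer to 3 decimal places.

2.367

Speed ratio: V_B/V_A = (z_B/z_A)^α = (180.0/56.0)^0.246 = (3.2143)^0.246 = 1.33273
Power-density ratio: P_B/P_A = (V_B/V_A)³ = (1.33273)³ = 2.36716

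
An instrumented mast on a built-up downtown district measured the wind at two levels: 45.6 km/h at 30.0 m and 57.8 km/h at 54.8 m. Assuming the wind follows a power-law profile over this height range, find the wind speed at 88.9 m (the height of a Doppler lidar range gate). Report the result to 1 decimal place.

First find α: α = ln(V₂/V₁)/ln(z₂/z₁) = ln(57.8/45.6)/ln(54.8/30.0) = 0.23708/0.60249 = 0.3935
Extrapolate from 54.8 m to 88.9 m: V₃ = 57.8 × (88.9/54.8)^0.3935 = 57.8 × 1.2097 = 69.9215 km/h

69.9 km/h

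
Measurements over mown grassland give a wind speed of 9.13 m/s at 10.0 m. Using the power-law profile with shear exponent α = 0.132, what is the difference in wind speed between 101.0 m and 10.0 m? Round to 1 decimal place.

Power law: V₂ = V₁ · (z₂/z₁)^α = 9.13 × (10.1000)^0.132 = 12.3891 m/s
ΔV = 12.3891 − 9.13 = 3.2591 m/s

3.3 m/s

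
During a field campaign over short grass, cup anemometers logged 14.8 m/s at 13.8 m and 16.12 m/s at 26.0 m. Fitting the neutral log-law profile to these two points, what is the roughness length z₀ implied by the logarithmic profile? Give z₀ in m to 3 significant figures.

z₀ ≈ 0.0114 m

Log law: V(z) ∝ ln(z/z₀). With r = V₁/V₂ = 14.8/16.12 = 0.91811,
r · ln(z₂/z₀) = ln(z₁/z₀) ⇒ ln z₀ = (ln z₁ − r·ln z₂)/(1 − r)
ln z₀ = (2.62467 − 0.91811×3.25810) / 0.08189 = -4.4774
z₀ = exp(-4.4774) = 0.01136 m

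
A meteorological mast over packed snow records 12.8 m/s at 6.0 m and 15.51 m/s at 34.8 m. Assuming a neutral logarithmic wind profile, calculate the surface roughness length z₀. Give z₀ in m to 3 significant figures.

z₀ ≈ 0.00149 m

Log law: V(z) ∝ ln(z/z₀). With r = V₁/V₂ = 12.8/15.51 = 0.82527,
r · ln(z₂/z₀) = ln(z₁/z₀) ⇒ ln z₀ = (ln z₁ − r·ln z₂)/(1 − r)
ln z₀ = (1.79176 − 0.82527×3.54962) / 0.17473 = -6.5110
z₀ = exp(-6.5110) = 0.001487 m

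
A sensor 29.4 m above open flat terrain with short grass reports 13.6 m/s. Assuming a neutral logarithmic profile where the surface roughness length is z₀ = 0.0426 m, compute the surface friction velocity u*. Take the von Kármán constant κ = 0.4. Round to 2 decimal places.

Log law: V(z) = (u*/κ) · ln(z/z₀) ⇒ u* = κ · V / ln(z/z₀)
u* = 0.4 × 13.6 / ln(29.4/0.0426) = 0.4 × 13.6 / 6.5369
   = 5.4400 / 6.5369 = 0.8322 m/s

u* ≈ 0.83 m/s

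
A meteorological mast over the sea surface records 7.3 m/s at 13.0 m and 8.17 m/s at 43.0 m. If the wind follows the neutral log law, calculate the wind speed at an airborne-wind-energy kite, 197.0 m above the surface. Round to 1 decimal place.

Log law: V ∝ ln(z/z₀). From the pair, with r = V₁/V₂ = 0.89351,
ln z₀ = (ln z₁ − r·ln z₂)/(1 − r) = (2.5649 − 0.89351×3.7612)/0.10649 = -7.4726 → z₀ = 0.0005685 m
V₃ = V₁ · ln(z₃/z₀)/ln(z₁/z₀) = 7.3 × 12.7558/10.0375 = 9.2769 m/s

9.3 m/s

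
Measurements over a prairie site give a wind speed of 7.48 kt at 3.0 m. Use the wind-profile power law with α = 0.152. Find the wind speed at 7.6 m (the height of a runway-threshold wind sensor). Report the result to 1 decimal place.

8.6 kt

Power-law profile: V₂ = V₁ · (z₂/z₁)^α
V₂ = 7.48 × (7.6/3.0)^0.152 = 7.48 × (2.5333)^0.152
    = 7.48 × 1.1518 = 8.6151 kt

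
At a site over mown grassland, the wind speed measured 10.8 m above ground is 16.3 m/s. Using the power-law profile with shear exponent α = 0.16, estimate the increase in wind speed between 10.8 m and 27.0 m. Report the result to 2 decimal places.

Power law: V₂ = V₁ · (z₂/z₁)^α = 16.3 × (2.5000)^0.16 = 18.8737 m/s
ΔV = 18.8737 − 16.3 = 2.5737 m/s

2.57 m/s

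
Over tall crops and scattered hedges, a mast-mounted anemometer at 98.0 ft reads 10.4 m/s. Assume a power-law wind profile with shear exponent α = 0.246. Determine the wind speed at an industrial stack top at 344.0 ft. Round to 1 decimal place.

Power-law profile: V₂ = V₁ · (z₂/z₁)^α
V₂ = 10.4 × (344.0/98.0)^0.246 = 10.4 × (3.5102)^0.246
    = 10.4 × 1.3619 = 14.1640 m/s

14.2 m/s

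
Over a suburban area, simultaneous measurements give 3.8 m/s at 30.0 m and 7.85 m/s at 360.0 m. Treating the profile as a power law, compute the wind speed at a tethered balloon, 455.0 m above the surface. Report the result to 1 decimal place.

First find α: α = ln(V₂/V₁)/ln(z₂/z₁) = ln(7.85/3.8)/ln(360.0/30.0) = 0.72551/2.48491 = 0.2920
Extrapolate from 360.0 m to 455.0 m: V₃ = 7.85 × (455.0/360.0)^0.2920 = 7.85 × 1.0708 = 8.4055 m/s

8.4 m/s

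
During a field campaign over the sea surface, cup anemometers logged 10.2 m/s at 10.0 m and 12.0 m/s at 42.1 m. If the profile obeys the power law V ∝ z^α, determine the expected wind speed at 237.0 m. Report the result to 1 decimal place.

First find α: α = ln(V₂/V₁)/ln(z₂/z₁) = ln(12.0/10.2)/ln(42.1/10.0) = 0.16252/1.43746 = 0.1131
Extrapolate from 42.1 m to 237.0 m: V₃ = 12.0 × (237.0/42.1)^0.1131 = 12.0 × 1.2158 = 14.5891 m/s

14.6 m/s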